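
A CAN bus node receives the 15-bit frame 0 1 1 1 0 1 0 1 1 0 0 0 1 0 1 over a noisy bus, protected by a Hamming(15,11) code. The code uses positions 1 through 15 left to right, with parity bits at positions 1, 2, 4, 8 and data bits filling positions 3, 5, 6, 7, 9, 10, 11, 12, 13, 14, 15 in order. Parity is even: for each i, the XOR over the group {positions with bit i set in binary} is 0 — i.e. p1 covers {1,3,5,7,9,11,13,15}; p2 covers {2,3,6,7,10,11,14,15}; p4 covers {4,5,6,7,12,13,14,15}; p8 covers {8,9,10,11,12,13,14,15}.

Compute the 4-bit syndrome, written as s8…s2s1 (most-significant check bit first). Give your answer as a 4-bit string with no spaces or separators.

0000

s1 (pos 1,3,5,7,9,11,13,15): 0⊕1⊕0⊕0⊕1⊕0⊕1⊕1 = 0
s2 (pos 2,3,6,7,10,11,14,15): 1⊕1⊕1⊕0⊕0⊕0⊕0⊕1 = 0
s4 (pos 4,5,6,7,12,13,14,15): 1⊕0⊕1⊕0⊕0⊕1⊕0⊕1 = 0
s8 (pos 8,9,10,11,12,13,14,15): 1⊕1⊕0⊕0⊕0⊕1⊕0⊕1 = 0
Syndrome s8…s1 = 0000 → no error.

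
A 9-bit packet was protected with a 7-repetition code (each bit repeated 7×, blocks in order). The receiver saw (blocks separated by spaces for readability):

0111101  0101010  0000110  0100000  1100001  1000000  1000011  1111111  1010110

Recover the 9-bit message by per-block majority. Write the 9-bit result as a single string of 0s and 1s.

Block 1 (0111101): 5 ones → 1
Block 2 (0101010): 3 ones → 0
Block 3 (0000110): 2 ones → 0
Block 4 (0100000): 1 one → 0
Block 5 (1100001): 3 ones → 0
Block 6 (1000000): 1 one → 0
Block 7 (1000011): 3 ones → 0
Block 8 (1111111): 7 ones → 1
Block 9 (1010110): 4 ones → 1

100000011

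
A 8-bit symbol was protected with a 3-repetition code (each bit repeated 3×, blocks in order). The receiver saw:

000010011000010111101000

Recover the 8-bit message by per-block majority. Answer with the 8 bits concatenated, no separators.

Block 1 (000): 0 ones → 0
Block 2 (010): 1 one → 0
Block 3 (011): 2 ones → 1
Block 4 (000): 0 ones → 0
Block 5 (010): 1 one → 0
Block 6 (111): 3 ones → 1
Block 7 (101): 2 ones → 1
Block 8 (000): 0 ones → 0

00100110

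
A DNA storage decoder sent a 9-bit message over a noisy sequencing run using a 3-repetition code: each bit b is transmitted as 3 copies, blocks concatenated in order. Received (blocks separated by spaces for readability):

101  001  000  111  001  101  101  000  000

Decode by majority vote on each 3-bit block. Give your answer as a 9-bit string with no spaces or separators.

100101100

Block 1 (101): 2 ones → 1
Block 2 (001): 1 one → 0
Block 3 (000): 0 ones → 0
Block 4 (111): 3 ones → 1
Block 5 (001): 1 one → 0
Block 6 (101): 2 ones → 1
Block 7 (101): 2 ones → 1
Block 8 (000): 0 ones → 0
Block 9 (000): 0 ones → 0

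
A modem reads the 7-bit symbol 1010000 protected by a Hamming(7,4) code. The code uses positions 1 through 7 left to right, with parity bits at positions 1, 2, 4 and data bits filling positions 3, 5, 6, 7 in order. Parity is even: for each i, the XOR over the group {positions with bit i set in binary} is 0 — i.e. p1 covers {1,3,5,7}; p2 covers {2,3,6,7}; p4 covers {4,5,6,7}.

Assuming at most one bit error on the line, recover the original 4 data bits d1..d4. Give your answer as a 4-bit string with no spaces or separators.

s1 (pos 1,3,5,7): 1⊕1⊕0⊕0 = 0
s2 (pos 2,3,6,7): 0⊕1⊕0⊕0 = 1
s4 (pos 4,5,6,7): 0⊕0⊕0⊕0 = 0
Syndrome s4…s1 = 010 → error at position 2.
Flip position 2: 1010000 → 1110000
Read data bits from positions 3,5,6,7: 1000

1000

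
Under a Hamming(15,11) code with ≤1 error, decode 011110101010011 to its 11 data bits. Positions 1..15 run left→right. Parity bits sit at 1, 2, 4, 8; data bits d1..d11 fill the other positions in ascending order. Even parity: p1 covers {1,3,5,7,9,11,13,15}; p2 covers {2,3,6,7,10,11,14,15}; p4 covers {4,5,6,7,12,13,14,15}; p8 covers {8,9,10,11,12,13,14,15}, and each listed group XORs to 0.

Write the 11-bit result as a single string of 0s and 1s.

11011010011

s1 (pos 1,3,5,7,9,11,13,15): 0⊕1⊕1⊕1⊕1⊕1⊕0⊕1 = 0
s2 (pos 2,3,6,7,10,11,14,15): 1⊕1⊕0⊕1⊕0⊕1⊕1⊕1 = 0
s4 (pos 4,5,6,7,12,13,14,15): 1⊕1⊕0⊕1⊕0⊕0⊕1⊕1 = 1
s8 (pos 8,9,10,11,12,13,14,15): 0⊕1⊕0⊕1⊕0⊕0⊕1⊕1 = 0
Syndrome s8…s1 = 0100 → error at position 4.
Flip position 4: 011110101010011 → 011010101010011
Read data bits from positions 3,5,6,7,9,10,11,12,13,14,15: 11011010011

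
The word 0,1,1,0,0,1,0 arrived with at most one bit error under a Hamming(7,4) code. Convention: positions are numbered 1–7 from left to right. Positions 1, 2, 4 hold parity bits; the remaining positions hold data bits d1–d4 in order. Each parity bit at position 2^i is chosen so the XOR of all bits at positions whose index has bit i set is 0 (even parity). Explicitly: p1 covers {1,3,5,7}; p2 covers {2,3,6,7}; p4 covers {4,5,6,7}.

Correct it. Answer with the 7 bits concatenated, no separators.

0110011

s1 (pos 1,3,5,7): 0⊕1⊕0⊕0 = 1
s2 (pos 2,3,6,7): 1⊕1⊕1⊕0 = 1
s4 (pos 4,5,6,7): 0⊕0⊕1⊕0 = 1
Syndrome s4…s1 = 111 → error at position 7.
Flip position 7: 0110010 → 0110011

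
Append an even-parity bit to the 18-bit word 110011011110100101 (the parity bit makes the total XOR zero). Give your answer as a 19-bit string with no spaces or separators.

XOR of the 18 data bits: 1⊕1⊕0⊕0⊕1⊕1⊕0⊕1⊕1⊕1⊕1⊕0⊕1⊕0⊕0⊕1⊕0⊕1 = 1
Parity bit = 1 (so all 19 bits XOR to 0).

1100110111101001011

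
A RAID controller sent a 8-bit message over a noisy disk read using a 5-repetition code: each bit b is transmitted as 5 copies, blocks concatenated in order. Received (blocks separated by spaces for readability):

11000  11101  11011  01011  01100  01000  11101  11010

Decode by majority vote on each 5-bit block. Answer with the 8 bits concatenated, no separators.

Block 1 (11000): 2 ones → 0
Block 2 (11101): 4 ones → 1
Block 3 (11011): 4 ones → 1
Block 4 (01011): 3 ones → 1
Block 5 (01100): 2 ones → 0
Block 6 (01000): 1 one → 0
Block 7 (11101): 4 ones → 1
Block 8 (11010): 3 ones → 1

01110011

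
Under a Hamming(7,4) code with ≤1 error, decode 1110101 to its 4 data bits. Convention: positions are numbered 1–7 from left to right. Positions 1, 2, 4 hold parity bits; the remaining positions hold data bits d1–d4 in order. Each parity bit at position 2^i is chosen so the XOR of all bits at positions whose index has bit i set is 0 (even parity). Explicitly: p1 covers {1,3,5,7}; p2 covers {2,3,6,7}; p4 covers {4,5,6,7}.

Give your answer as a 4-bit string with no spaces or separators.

1101

s1 (pos 1,3,5,7): 1⊕1⊕1⊕1 = 0
s2 (pos 2,3,6,7): 1⊕1⊕0⊕1 = 1
s4 (pos 4,5,6,7): 0⊕1⊕0⊕1 = 0
Syndrome s4…s1 = 010 → error at position 2.
Flip position 2: 1110101 → 1010101
Read data bits from positions 3,5,6,7: 1101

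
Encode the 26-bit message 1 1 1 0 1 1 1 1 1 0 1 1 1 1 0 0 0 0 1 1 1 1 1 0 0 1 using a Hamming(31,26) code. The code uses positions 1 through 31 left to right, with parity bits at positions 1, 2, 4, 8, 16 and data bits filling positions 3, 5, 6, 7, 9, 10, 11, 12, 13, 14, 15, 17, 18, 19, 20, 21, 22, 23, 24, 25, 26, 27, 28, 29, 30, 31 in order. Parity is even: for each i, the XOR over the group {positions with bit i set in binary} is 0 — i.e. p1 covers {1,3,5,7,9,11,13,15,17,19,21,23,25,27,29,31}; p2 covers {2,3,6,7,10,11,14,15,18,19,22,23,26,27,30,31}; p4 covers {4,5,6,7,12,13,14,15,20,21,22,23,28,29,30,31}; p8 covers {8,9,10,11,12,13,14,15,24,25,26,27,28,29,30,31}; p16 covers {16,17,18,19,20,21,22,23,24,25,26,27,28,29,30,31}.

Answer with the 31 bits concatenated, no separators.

Place data at non-parity positions: p1 p2 1 p4 1 1 0 p8 1 1 1 1 1 0 1 p16 1 1 1 0 0 0 0 1 1 1 1 1 0 0 1
p1 (pos 1,3,5,7,9,11,13,15,17,19,21,23,25,27,29,31): XOR of data positions = 1⊕1⊕0⊕1⊕1⊕1⊕1⊕1⊕1⊕0⊕0⊕1⊕1⊕0⊕1 = 1
p2 (pos 2,3,6,7,10,11,14,15,18,19,22,23,26,27,30,31): XOR of data positions = 1⊕1⊕0⊕1⊕1⊕0⊕1⊕1⊕1⊕0⊕0⊕1⊕1⊕0⊕1 = 0
p4 (pos 4,5,6,7,12,13,14,15,20,21,22,23,28,29,30,31): XOR of data positions = 1⊕1⊕0⊕1⊕1⊕0⊕1⊕0⊕0⊕0⊕0⊕1⊕0⊕0⊕1 = 1
p8 (pos 8,9,10,11,12,13,14,15,24,25,26,27,28,29,30,31): XOR of data positions = 1⊕1⊕1⊕1⊕1⊕0⊕1⊕1⊕1⊕1⊕1⊕1⊕0⊕0⊕1 = 0
p16 (pos 16,17,18,19,20,21,22,23,24,25,26,27,28,29,30,31): XOR of data positions = 1⊕1⊕1⊕0⊕0⊕0⊕0⊕1⊕1⊕1⊕1⊕1⊕0⊕0⊕1 = 1
Codeword: 1011110011111011111000011111001

1011110011111011111000011111001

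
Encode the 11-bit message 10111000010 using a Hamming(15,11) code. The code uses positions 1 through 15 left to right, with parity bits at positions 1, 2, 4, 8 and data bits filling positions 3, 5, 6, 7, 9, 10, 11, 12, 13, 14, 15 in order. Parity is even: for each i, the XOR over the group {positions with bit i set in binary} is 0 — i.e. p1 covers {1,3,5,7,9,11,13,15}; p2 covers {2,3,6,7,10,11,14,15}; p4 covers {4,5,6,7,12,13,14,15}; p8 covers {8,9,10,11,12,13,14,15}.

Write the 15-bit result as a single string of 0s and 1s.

Place data at non-parity positions: p1 p2 1 p4 0 1 1 p8 1 0 0 0 0 1 0
p1 (pos 1,3,5,7,9,11,13,15): XOR of data positions = 1⊕0⊕1⊕1⊕0⊕0⊕0 = 1
p2 (pos 2,3,6,7,10,11,14,15): XOR of data positions = 1⊕1⊕1⊕0⊕0⊕1⊕0 = 0
p4 (pos 4,5,6,7,12,13,14,15): XOR of data positions = 0⊕1⊕1⊕0⊕0⊕1⊕0 = 1
p8 (pos 8,9,10,11,12,13,14,15): XOR of data positions = 1⊕0⊕0⊕0⊕0⊕1⊕0 = 0
Codeword: 101101101000010

101101101000010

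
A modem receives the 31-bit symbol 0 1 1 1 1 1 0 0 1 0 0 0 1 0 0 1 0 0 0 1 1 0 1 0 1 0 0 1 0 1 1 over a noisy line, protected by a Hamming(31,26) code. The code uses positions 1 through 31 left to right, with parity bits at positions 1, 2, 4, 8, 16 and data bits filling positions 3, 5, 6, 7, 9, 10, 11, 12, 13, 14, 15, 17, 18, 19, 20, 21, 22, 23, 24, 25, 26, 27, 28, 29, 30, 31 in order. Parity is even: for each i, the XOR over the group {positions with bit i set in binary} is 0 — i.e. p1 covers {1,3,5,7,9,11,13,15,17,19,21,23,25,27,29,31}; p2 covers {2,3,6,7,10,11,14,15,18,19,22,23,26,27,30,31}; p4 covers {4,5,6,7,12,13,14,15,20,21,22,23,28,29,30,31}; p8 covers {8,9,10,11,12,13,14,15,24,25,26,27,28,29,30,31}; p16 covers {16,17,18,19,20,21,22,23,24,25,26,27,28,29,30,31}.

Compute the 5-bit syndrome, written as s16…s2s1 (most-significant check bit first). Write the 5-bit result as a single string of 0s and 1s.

00000

s1 (pos 1,3,5,7,9,11,13,15,17,19,21,23,25,27,29,31): 0⊕1⊕1⊕0⊕1⊕0⊕1⊕0⊕0⊕0⊕1⊕1⊕1⊕0⊕0⊕1 = 0
s2 (pos 2,3,6,7,10,11,14,15,18,19,22,23,26,27,30,31): 1⊕1⊕1⊕0⊕0⊕0⊕0⊕0⊕0⊕0⊕0⊕1⊕0⊕0⊕1⊕1 = 0
s4 (pos 4,5,6,7,12,13,14,15,20,21,22,23,28,29,30,31): 1⊕1⊕1⊕0⊕0⊕1⊕0⊕0⊕1⊕1⊕0⊕1⊕1⊕0⊕1⊕1 = 0
s8 (pos 8,9,10,11,12,13,14,15,24,25,26,27,28,29,30,31): 0⊕1⊕0⊕0⊕0⊕1⊕0⊕0⊕0⊕1⊕0⊕0⊕1⊕0⊕1⊕1 = 0
s16 (pos 16,17,18,19,20,21,22,23,24,25,26,27,28,29,30,31): 1⊕0⊕0⊕0⊕1⊕1⊕0⊕1⊕0⊕1⊕0⊕0⊕1⊕0⊕1⊕1 = 0
Syndrome s16…s1 = 00000 → no error.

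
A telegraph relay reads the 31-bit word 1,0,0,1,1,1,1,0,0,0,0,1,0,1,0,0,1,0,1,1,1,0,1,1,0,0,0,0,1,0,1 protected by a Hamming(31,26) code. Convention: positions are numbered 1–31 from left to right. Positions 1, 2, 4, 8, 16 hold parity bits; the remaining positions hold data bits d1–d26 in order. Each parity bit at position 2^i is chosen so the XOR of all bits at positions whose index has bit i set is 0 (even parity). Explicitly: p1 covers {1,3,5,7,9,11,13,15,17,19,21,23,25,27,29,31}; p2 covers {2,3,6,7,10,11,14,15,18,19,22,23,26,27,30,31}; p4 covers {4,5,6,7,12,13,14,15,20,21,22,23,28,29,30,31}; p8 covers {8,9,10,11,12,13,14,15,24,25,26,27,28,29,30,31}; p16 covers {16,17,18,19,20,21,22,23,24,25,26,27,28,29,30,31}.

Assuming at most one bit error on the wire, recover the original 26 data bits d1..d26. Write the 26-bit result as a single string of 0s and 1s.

s1 (pos 1,3,5,7,9,11,13,15,17,19,21,23,25,27,29,31): 1⊕0⊕1⊕1⊕0⊕0⊕0⊕0⊕1⊕1⊕1⊕1⊕0⊕0⊕1⊕1 = 1
s2 (pos 2,3,6,7,10,11,14,15,18,19,22,23,26,27,30,31): 0⊕0⊕1⊕1⊕0⊕0⊕1⊕0⊕0⊕1⊕0⊕1⊕0⊕0⊕0⊕1 = 0
s4 (pos 4,5,6,7,12,13,14,15,20,21,22,23,28,29,30,31): 1⊕1⊕1⊕1⊕1⊕0⊕1⊕0⊕1⊕1⊕0⊕1⊕0⊕1⊕0⊕1 = 1
s8 (pos 8,9,10,11,12,13,14,15,24,25,26,27,28,29,30,31): 0⊕0⊕0⊕0⊕1⊕0⊕1⊕0⊕1⊕0⊕0⊕0⊕0⊕1⊕0⊕1 = 1
s16 (pos 16,17,18,19,20,21,22,23,24,25,26,27,28,29,30,31): 0⊕1⊕0⊕1⊕1⊕1⊕0⊕1⊕1⊕0⊕0⊕0⊕0⊕1⊕0⊕1 = 0
Syndrome s16…s1 = 01101 → error at position 13.
Flip position 13: 1001111000010100101110110000101 → 1001111000011100101110110000101
Read data bits from positions 3,5,6,7,9,10,11,12,13,14,15,17,18,19,20,21,22,23,24,25,26,27,28,29,30,31: 01110001110101110110000101

01110001110101110110000101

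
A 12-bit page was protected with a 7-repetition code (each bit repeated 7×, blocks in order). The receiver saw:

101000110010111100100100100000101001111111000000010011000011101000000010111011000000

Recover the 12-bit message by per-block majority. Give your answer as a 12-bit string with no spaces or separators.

010001001010

Block 1 (1010001): 3 ones → 0
Block 2 (1001011): 4 ones → 1
Block 3 (1100100): 3 ones → 0
Block 4 (1001000): 2 ones → 0
Block 5 (0010100): 2 ones → 0
Block 6 (1111111): 7 ones → 1
Block 7 (0000000): 0 ones → 0
Block 8 (1001100): 3 ones → 0
Block 9 (0011101): 4 ones → 1
Block 10 (0000000): 0 ones → 0
Block 11 (1011101): 5 ones → 1
Block 12 (1000000): 1 one → 0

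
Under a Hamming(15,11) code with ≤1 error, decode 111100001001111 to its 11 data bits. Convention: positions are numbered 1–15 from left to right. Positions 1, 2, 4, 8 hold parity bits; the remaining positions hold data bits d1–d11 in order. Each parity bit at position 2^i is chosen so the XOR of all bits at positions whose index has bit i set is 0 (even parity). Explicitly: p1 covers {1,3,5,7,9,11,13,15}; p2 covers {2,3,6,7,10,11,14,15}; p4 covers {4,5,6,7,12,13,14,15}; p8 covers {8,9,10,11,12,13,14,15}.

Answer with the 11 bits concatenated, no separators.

s1 (pos 1,3,5,7,9,11,13,15): 1⊕1⊕0⊕0⊕1⊕0⊕1⊕1 = 1
s2 (pos 2,3,6,7,10,11,14,15): 1⊕1⊕0⊕0⊕0⊕0⊕1⊕1 = 0
s4 (pos 4,5,6,7,12,13,14,15): 1⊕0⊕0⊕0⊕1⊕1⊕1⊕1 = 1
s8 (pos 8,9,10,11,12,13,14,15): 0⊕1⊕0⊕0⊕1⊕1⊕1⊕1 = 1
Syndrome s8…s1 = 1101 → error at position 13.
Flip position 13: 111100001001111 → 111100001001011
Read data bits from positions 3,5,6,7,9,10,11,12,13,14,15: 10001001011

10001001011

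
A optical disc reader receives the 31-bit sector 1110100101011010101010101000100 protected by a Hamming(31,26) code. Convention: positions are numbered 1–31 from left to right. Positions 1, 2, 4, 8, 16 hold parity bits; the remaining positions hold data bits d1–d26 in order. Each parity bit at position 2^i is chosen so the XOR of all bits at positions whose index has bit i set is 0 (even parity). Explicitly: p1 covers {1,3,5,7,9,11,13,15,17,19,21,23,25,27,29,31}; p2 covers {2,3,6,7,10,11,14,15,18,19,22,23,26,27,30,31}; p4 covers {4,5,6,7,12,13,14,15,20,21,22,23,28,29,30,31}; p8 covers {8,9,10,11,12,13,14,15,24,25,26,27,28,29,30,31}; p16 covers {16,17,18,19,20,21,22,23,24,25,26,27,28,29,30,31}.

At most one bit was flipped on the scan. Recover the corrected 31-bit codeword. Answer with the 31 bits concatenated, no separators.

s1 (pos 1,3,5,7,9,11,13,15,17,19,21,23,25,27,29,31): 1⊕1⊕1⊕0⊕0⊕0⊕1⊕1⊕1⊕1⊕1⊕1⊕1⊕0⊕1⊕0 = 1
s2 (pos 2,3,6,7,10,11,14,15,18,19,22,23,26,27,30,31): 1⊕1⊕0⊕0⊕1⊕0⊕0⊕1⊕0⊕1⊕0⊕1⊕0⊕0⊕0⊕0 = 0
s4 (pos 4,5,6,7,12,13,14,15,20,21,22,23,28,29,30,31): 0⊕1⊕0⊕0⊕1⊕1⊕0⊕1⊕0⊕1⊕0⊕1⊕0⊕1⊕0⊕0 = 1
s8 (pos 8,9,10,11,12,13,14,15,24,25,26,27,28,29,30,31): 1⊕0⊕1⊕0⊕1⊕1⊕0⊕1⊕0⊕1⊕0⊕0⊕0⊕1⊕0⊕0 = 1
s16 (pos 16,17,18,19,20,21,22,23,24,25,26,27,28,29,30,31): 0⊕1⊕0⊕1⊕0⊕1⊕0⊕1⊕0⊕1⊕0⊕0⊕0⊕1⊕0⊕0 = 0
Syndrome s16…s1 = 01101 → error at position 13.
Flip position 13: 1110100101011010101010101000100 → 1110100101010010101010101000100

1110100101010010101010101000100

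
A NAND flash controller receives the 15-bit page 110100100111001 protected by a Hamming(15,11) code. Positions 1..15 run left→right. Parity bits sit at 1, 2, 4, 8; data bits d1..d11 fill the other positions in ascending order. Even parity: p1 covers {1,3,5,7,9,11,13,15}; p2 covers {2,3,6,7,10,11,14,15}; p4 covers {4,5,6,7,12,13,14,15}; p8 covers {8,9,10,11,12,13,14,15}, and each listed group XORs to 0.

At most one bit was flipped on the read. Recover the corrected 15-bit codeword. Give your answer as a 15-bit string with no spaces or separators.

s1 (pos 1,3,5,7,9,11,13,15): 1⊕0⊕0⊕1⊕0⊕1⊕0⊕1 = 0
s2 (pos 2,3,6,7,10,11,14,15): 1⊕0⊕0⊕1⊕1⊕1⊕0⊕1 = 1
s4 (pos 4,5,6,7,12,13,14,15): 1⊕0⊕0⊕1⊕1⊕0⊕0⊕1 = 0
s8 (pos 8,9,10,11,12,13,14,15): 0⊕0⊕1⊕1⊕1⊕0⊕0⊕1 = 0
Syndrome s8…s1 = 0010 → error at position 2.
Flip position 2: 110100100111001 → 100100100111001

100100100111001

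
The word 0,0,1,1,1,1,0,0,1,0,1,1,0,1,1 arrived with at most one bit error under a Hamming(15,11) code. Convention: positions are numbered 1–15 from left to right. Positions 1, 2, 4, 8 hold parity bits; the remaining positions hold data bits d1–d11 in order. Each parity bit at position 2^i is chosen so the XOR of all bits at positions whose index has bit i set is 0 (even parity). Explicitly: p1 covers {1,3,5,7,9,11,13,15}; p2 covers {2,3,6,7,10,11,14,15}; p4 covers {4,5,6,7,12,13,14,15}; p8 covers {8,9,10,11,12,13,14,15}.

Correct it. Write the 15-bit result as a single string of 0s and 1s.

s1 (pos 1,3,5,7,9,11,13,15): 0⊕1⊕1⊕0⊕1⊕1⊕0⊕1 = 1
s2 (pos 2,3,6,7,10,11,14,15): 0⊕1⊕1⊕0⊕0⊕1⊕1⊕1 = 1
s4 (pos 4,5,6,7,12,13,14,15): 1⊕1⊕1⊕0⊕1⊕0⊕1⊕1 = 0
s8 (pos 8,9,10,11,12,13,14,15): 0⊕1⊕0⊕1⊕1⊕0⊕1⊕1 = 1
Syndrome s8…s1 = 1011 → error at position 11.
Flip position 11: 001111001011011 → 001111001001011

001111001001011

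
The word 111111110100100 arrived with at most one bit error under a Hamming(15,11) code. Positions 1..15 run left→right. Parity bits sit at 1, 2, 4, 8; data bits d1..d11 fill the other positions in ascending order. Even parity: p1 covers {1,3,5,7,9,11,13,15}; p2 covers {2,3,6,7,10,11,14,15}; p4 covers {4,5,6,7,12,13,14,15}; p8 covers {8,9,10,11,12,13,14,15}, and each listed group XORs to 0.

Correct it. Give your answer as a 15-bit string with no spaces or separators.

s1 (pos 1,3,5,7,9,11,13,15): 1⊕1⊕1⊕1⊕0⊕0⊕1⊕0 = 1
s2 (pos 2,3,6,7,10,11,14,15): 1⊕1⊕1⊕1⊕1⊕0⊕0⊕0 = 1
s4 (pos 4,5,6,7,12,13,14,15): 1⊕1⊕1⊕1⊕0⊕1⊕0⊕0 = 1
s8 (pos 8,9,10,11,12,13,14,15): 1⊕0⊕1⊕0⊕0⊕1⊕0⊕0 = 1
Syndrome s8…s1 = 1111 → error at position 15.
Flip position 15: 111111110100100 → 111111110100101

111111110100101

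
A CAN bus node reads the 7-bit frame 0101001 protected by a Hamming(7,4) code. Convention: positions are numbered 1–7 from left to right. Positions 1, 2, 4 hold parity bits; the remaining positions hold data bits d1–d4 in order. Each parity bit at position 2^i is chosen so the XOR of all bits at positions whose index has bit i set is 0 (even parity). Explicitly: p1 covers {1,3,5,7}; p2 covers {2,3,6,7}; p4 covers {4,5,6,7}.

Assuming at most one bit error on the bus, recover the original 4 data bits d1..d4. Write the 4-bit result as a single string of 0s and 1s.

s1 (pos 1,3,5,7): 0⊕0⊕0⊕1 = 1
s2 (pos 2,3,6,7): 1⊕0⊕0⊕1 = 0
s4 (pos 4,5,6,7): 1⊕0⊕0⊕1 = 0
Syndrome s4…s1 = 001 → error at position 1.
Flip position 1: 0101001 → 1101001
Read data bits from positions 3,5,6,7: 0001

0001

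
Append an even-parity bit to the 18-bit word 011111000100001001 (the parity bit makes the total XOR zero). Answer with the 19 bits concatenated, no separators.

0111110001000010010

XOR of the 18 data bits: 0⊕1⊕1⊕1⊕1⊕1⊕0⊕0⊕0⊕1⊕0⊕0⊕0⊕0⊕1⊕0⊕0⊕1 = 0
Parity bit = 0 (so all 19 bits XOR to 0).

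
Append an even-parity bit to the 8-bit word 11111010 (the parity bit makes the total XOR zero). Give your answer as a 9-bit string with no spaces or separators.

111110100

XOR of the 8 data bits: 1⊕1⊕1⊕1⊕1⊕0⊕1⊕0 = 0
Parity bit = 0 (so all 9 bits XOR to 0).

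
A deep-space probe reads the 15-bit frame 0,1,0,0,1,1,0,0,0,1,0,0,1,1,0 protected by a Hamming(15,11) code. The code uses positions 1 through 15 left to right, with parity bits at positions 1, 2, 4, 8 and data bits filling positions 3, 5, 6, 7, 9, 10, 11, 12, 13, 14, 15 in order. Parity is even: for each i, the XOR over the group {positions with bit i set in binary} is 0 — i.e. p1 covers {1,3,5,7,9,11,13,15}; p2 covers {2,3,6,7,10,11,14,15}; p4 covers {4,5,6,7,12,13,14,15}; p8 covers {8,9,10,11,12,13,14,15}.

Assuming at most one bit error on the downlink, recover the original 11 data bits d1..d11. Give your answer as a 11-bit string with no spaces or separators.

s1 (pos 1,3,5,7,9,11,13,15): 0⊕0⊕1⊕0⊕0⊕0⊕1⊕0 = 0
s2 (pos 2,3,6,7,10,11,14,15): 1⊕0⊕1⊕0⊕1⊕0⊕1⊕0 = 0
s4 (pos 4,5,6,7,12,13,14,15): 0⊕1⊕1⊕0⊕0⊕1⊕1⊕0 = 0
s8 (pos 8,9,10,11,12,13,14,15): 0⊕0⊕1⊕0⊕0⊕1⊕1⊕0 = 1
Syndrome s8…s1 = 1000 → error at position 8.
Flip position 8: 010011000100110 → 010011010100110
Read data bits from positions 3,5,6,7,9,10,11,12,13,14,15: 01100100110

01100100110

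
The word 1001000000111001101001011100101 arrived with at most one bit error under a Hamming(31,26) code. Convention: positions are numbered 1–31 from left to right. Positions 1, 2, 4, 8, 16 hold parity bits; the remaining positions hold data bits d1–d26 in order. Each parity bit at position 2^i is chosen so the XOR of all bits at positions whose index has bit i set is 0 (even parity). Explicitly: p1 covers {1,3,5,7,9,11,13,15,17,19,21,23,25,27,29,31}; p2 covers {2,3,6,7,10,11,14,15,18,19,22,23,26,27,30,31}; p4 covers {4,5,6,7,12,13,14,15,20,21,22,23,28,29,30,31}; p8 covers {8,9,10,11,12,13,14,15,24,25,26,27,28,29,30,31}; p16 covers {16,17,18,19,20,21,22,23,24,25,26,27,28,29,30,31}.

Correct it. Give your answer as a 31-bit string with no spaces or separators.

s1 (pos 1,3,5,7,9,11,13,15,17,19,21,23,25,27,29,31): 1⊕0⊕0⊕0⊕0⊕1⊕1⊕0⊕1⊕1⊕0⊕0⊕1⊕0⊕1⊕1 = 0
s2 (pos 2,3,6,7,10,11,14,15,18,19,22,23,26,27,30,31): 0⊕0⊕0⊕0⊕0⊕1⊕0⊕0⊕0⊕1⊕1⊕0⊕1⊕0⊕0⊕1 = 1
s4 (pos 4,5,6,7,12,13,14,15,20,21,22,23,28,29,30,31): 1⊕0⊕0⊕0⊕1⊕1⊕0⊕0⊕0⊕0⊕1⊕0⊕0⊕1⊕0⊕1 = 0
s8 (pos 8,9,10,11,12,13,14,15,24,25,26,27,28,29,30,31): 0⊕0⊕0⊕1⊕1⊕1⊕0⊕0⊕1⊕1⊕1⊕0⊕0⊕1⊕0⊕1 = 0
s16 (pos 16,17,18,19,20,21,22,23,24,25,26,27,28,29,30,31): 1⊕1⊕0⊕1⊕0⊕0⊕1⊕0⊕1⊕1⊕1⊕0⊕0⊕1⊕0⊕1 = 1
Syndrome s16…s1 = 10010 → error at position 18.
Flip position 18: 1001000000111001101001011100101 → 1001000000111001111001011100101

1001000000111001111001011100101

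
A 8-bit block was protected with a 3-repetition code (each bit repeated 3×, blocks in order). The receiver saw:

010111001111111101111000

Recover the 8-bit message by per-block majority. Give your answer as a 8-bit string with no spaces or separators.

01011110

Block 1 (010): 1 one → 0
Block 2 (111): 3 ones → 1
Block 3 (001): 1 one → 0
Block 4 (111): 3 ones → 1
Block 5 (111): 3 ones → 1
Block 6 (101): 2 ones → 1
Block 7 (111): 3 ones → 1
Block 8 (000): 0 ones → 0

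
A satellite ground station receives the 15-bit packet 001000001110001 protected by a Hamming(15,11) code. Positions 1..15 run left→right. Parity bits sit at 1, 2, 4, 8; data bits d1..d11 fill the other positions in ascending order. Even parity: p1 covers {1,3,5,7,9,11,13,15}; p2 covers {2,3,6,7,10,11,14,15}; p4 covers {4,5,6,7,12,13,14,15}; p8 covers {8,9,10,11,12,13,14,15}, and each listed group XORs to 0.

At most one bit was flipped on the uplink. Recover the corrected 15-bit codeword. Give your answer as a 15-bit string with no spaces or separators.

001100001110001

s1 (pos 1,3,5,7,9,11,13,15): 0⊕1⊕0⊕0⊕1⊕1⊕0⊕1 = 0
s2 (pos 2,3,6,7,10,11,14,15): 0⊕1⊕0⊕0⊕1⊕1⊕0⊕1 = 0
s4 (pos 4,5,6,7,12,13,14,15): 0⊕0⊕0⊕0⊕0⊕0⊕0⊕1 = 1
s8 (pos 8,9,10,11,12,13,14,15): 0⊕1⊕1⊕1⊕0⊕0⊕0⊕1 = 0
Syndrome s8…s1 = 0100 → error at position 4.
Flip position 4: 001000001110001 → 001100001110001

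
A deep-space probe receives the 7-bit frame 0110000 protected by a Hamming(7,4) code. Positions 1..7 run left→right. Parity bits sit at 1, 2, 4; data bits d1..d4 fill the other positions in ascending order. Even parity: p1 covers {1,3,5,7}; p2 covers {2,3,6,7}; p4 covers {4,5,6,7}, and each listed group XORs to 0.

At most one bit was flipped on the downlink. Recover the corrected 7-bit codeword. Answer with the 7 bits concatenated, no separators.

1110000

s1 (pos 1,3,5,7): 0⊕1⊕0⊕0 = 1
s2 (pos 2,3,6,7): 1⊕1⊕0⊕0 = 0
s4 (pos 4,5,6,7): 0⊕0⊕0⊕0 = 0
Syndrome s4…s1 = 001 → error at position 1.
Flip position 1: 0110000 → 1110000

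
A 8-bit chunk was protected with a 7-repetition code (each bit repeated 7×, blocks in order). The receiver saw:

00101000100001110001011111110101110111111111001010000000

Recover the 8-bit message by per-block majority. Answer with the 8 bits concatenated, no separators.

00011110

Block 1 (0010100): 2 ones → 0
Block 2 (0100001): 2 ones → 0
Block 3 (1100010): 3 ones → 0
Block 4 (1111111): 7 ones → 1
Block 5 (0101110): 4 ones → 1
Block 6 (1111111): 7 ones → 1
Block 7 (1100101): 4 ones → 1
Block 8 (0000000): 0 ones → 0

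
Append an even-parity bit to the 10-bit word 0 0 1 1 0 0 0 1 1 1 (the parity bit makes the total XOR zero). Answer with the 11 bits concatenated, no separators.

00110001111

XOR of the 10 data bits: 0⊕0⊕1⊕1⊕0⊕0⊕0⊕1⊕1⊕1 = 1
Parity bit = 1 (so all 11 bits XOR to 0).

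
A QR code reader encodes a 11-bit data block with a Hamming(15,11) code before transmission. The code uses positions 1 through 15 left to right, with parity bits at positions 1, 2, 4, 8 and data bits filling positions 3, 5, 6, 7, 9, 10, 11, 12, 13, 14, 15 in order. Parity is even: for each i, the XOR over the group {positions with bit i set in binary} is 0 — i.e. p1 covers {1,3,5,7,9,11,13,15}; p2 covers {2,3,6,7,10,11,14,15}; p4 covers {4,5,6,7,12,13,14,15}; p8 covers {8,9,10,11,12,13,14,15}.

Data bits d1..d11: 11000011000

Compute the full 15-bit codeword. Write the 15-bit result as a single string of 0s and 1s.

101010000011000

Place data at non-parity positions: p1 p2 1 p4 1 0 0 p8 0 0 1 1 0 0 0
p1 (pos 1,3,5,7,9,11,13,15): XOR of data positions = 1⊕1⊕0⊕0⊕1⊕0⊕0 = 1
p2 (pos 2,3,6,7,10,11,14,15): XOR of data positions = 1⊕0⊕0⊕0⊕1⊕0⊕0 = 0
p4 (pos 4,5,6,7,12,13,14,15): XOR of data positions = 1⊕0⊕0⊕1⊕0⊕0⊕0 = 0
p8 (pos 8,9,10,11,12,13,14,15): XOR of data positions = 0⊕0⊕1⊕1⊕0⊕0⊕0 = 0
Codeword: 101010000011000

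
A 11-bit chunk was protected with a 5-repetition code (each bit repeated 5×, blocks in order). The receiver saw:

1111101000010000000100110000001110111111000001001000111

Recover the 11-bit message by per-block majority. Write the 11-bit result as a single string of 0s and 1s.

10000011001

Block 1 (11111): 5 ones → 1
Block 2 (01000): 1 one → 0
Block 3 (01000): 1 one → 0
Block 4 (00001): 1 one → 0
Block 5 (00110): 2 ones → 0
Block 6 (00000): 0 ones → 0
Block 7 (11101): 4 ones → 1
Block 8 (11111): 5 ones → 1
Block 9 (00000): 0 ones → 0
Block 10 (10010): 2 ones → 0
Block 11 (00111): 3 ones → 1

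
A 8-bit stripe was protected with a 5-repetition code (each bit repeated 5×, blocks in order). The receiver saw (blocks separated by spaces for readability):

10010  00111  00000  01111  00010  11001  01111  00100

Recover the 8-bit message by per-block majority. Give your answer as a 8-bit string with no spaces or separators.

01010110

Block 1 (10010): 2 ones → 0
Block 2 (00111): 3 ones → 1
Block 3 (00000): 0 ones → 0
Block 4 (01111): 4 ones → 1
Block 5 (00010): 1 one → 0
Block 6 (11001): 3 ones → 1
Block 7 (01111): 4 ones → 1
Block 8 (00100): 1 one → 0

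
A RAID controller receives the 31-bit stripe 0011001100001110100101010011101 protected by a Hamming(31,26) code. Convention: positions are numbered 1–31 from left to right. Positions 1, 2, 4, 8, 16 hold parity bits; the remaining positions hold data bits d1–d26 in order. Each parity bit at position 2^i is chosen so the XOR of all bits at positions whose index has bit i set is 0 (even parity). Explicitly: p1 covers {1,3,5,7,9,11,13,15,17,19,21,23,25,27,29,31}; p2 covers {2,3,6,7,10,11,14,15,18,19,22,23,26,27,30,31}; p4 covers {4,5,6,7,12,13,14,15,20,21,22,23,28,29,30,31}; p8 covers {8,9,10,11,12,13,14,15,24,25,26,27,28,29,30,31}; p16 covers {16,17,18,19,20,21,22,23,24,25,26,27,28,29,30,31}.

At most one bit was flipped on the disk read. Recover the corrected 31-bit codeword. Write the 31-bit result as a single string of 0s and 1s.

s1 (pos 1,3,5,7,9,11,13,15,17,19,21,23,25,27,29,31): 0⊕1⊕0⊕1⊕0⊕0⊕1⊕1⊕1⊕0⊕0⊕0⊕0⊕1⊕1⊕1 = 0
s2 (pos 2,3,6,7,10,11,14,15,18,19,22,23,26,27,30,31): 0⊕1⊕0⊕1⊕0⊕0⊕1⊕1⊕0⊕0⊕1⊕0⊕0⊕1⊕0⊕1 = 1
s4 (pos 4,5,6,7,12,13,14,15,20,21,22,23,28,29,30,31): 1⊕0⊕0⊕1⊕0⊕1⊕1⊕1⊕1⊕0⊕1⊕0⊕1⊕1⊕0⊕1 = 0
s8 (pos 8,9,10,11,12,13,14,15,24,25,26,27,28,29,30,31): 1⊕0⊕0⊕0⊕0⊕1⊕1⊕1⊕1⊕0⊕0⊕1⊕1⊕1⊕0⊕1 = 1
s16 (pos 16,17,18,19,20,21,22,23,24,25,26,27,28,29,30,31): 0⊕1⊕0⊕0⊕1⊕0⊕1⊕0⊕1⊕0⊕0⊕1⊕1⊕1⊕0⊕1 = 0
Syndrome s16…s1 = 01010 → error at position 10.
Flip position 10: 0011001100001110100101010011101 → 0011001101001110100101010011101

0011001101001110100101010011101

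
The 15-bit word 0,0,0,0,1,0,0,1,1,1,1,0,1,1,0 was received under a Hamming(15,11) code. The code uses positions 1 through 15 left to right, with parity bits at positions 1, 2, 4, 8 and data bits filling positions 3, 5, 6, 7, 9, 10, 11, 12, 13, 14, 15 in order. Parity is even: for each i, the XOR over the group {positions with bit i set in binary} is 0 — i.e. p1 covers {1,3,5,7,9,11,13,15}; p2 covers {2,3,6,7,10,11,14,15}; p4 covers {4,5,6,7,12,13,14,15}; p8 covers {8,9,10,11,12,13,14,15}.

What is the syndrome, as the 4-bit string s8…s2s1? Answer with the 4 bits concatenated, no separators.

s1 (pos 1,3,5,7,9,11,13,15): 0⊕0⊕1⊕0⊕1⊕1⊕1⊕0 = 0
s2 (pos 2,3,6,7,10,11,14,15): 0⊕0⊕0⊕0⊕1⊕1⊕1⊕0 = 1
s4 (pos 4,5,6,7,12,13,14,15): 0⊕1⊕0⊕0⊕0⊕1⊕1⊕0 = 1
s8 (pos 8,9,10,11,12,13,14,15): 1⊕1⊕1⊕1⊕0⊕1⊕1⊕0 = 0
Syndrome s8…s1 = 0110 → error at position 6.

0110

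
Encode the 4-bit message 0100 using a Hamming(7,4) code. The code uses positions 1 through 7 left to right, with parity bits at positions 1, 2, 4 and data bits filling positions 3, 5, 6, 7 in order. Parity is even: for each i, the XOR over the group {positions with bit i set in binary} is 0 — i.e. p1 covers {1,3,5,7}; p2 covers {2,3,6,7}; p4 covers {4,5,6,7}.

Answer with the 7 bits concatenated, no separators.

1001100

Place data at non-parity positions: p1 p2 0 p4 1 0 0
p1 (pos 1,3,5,7): XOR of data positions = 0⊕1⊕0 = 1
p2 (pos 2,3,6,7): XOR of data positions = 0⊕0⊕0 = 0
p4 (pos 4,5,6,7): XOR of data positions = 1⊕0⊕0 = 1
Codeword: 1001100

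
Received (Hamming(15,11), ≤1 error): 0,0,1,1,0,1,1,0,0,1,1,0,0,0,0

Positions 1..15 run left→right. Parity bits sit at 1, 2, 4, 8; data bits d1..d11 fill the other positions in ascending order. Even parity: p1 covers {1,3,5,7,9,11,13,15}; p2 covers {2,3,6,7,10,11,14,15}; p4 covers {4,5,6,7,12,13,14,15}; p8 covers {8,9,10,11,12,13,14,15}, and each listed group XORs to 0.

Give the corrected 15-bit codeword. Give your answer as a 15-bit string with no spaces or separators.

001101000110000

s1 (pos 1,3,5,7,9,11,13,15): 0⊕1⊕0⊕1⊕0⊕1⊕0⊕0 = 1
s2 (pos 2,3,6,7,10,11,14,15): 0⊕1⊕1⊕1⊕1⊕1⊕0⊕0 = 1
s4 (pos 4,5,6,7,12,13,14,15): 1⊕0⊕1⊕1⊕0⊕0⊕0⊕0 = 1
s8 (pos 8,9,10,11,12,13,14,15): 0⊕0⊕1⊕1⊕0⊕0⊕0⊕0 = 0
Syndrome s8…s1 = 0111 → error at position 7.
Flip position 7: 001101100110000 → 001101000110000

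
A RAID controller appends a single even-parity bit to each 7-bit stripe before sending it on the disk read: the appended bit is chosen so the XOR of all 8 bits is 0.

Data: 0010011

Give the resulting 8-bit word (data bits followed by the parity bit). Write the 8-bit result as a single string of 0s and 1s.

XOR of the 7 data bits: 0⊕0⊕1⊕0⊕0⊕1⊕1 = 1
Parity bit = 1 (so all 8 bits XOR to 0).

00100111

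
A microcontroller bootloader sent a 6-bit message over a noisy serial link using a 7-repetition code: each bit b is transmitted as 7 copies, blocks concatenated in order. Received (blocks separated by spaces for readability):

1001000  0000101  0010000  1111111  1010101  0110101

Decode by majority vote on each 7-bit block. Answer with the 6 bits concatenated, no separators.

Block 1 (1001000): 2 ones → 0
Block 2 (0000101): 2 ones → 0
Block 3 (0010000): 1 one → 0
Block 4 (1111111): 7 ones → 1
Block 5 (1010101): 4 ones → 1
Block 6 (0110101): 4 ones → 1

000111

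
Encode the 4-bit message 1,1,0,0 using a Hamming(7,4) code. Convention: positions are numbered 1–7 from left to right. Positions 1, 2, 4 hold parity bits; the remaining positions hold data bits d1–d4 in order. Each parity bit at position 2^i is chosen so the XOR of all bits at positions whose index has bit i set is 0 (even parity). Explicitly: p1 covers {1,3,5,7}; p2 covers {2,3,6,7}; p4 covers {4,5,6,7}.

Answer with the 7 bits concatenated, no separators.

Place data at non-parity positions: p1 p2 1 p4 1 0 0
p1 (pos 1,3,5,7): XOR of data positions = 1⊕1⊕0 = 0
p2 (pos 2,3,6,7): XOR of data positions = 1⊕0⊕0 = 1
p4 (pos 4,5,6,7): XOR of data positions = 1⊕0⊕0 = 1
Codeword: 0111100

0111100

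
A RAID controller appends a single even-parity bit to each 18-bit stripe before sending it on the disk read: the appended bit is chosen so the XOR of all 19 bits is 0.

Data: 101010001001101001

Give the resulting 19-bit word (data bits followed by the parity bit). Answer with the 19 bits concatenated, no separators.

1010100010011010010

XOR of the 18 data bits: 1⊕0⊕1⊕0⊕1⊕0⊕0⊕0⊕1⊕0⊕0⊕1⊕1⊕0⊕1⊕0⊕0⊕1 = 0
Parity bit = 0 (so all 19 bits XOR to 0).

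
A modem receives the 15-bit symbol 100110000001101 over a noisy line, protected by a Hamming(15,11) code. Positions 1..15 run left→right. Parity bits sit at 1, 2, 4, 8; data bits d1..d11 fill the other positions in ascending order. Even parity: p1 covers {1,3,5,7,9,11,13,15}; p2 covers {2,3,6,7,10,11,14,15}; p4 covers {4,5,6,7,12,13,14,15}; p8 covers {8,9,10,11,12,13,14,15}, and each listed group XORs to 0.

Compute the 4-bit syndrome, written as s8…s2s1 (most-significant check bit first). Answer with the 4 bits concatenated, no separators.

1110

s1 (pos 1,3,5,7,9,11,13,15): 1⊕0⊕1⊕0⊕0⊕0⊕1⊕1 = 0
s2 (pos 2,3,6,7,10,11,14,15): 0⊕0⊕0⊕0⊕0⊕0⊕0⊕1 = 1
s4 (pos 4,5,6,7,12,13,14,15): 1⊕1⊕0⊕0⊕1⊕1⊕0⊕1 = 1
s8 (pos 8,9,10,11,12,13,14,15): 0⊕0⊕0⊕0⊕1⊕1⊕0⊕1 = 1
Syndrome s8…s1 = 1110 → error at position 14.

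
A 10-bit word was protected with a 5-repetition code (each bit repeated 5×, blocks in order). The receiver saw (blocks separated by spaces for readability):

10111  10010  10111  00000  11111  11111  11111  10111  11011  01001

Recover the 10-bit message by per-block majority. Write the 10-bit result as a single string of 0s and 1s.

Block 1 (10111): 4 ones → 1
Block 2 (10010): 2 ones → 0
Block 3 (10111): 4 ones → 1
Block 4 (00000): 0 ones → 0
Block 5 (11111): 5 ones → 1
Block 6 (11111): 5 ones → 1
Block 7 (11111): 5 ones → 1
Block 8 (10111): 4 ones → 1
Block 9 (11011): 4 ones → 1
Block 10 (01001): 2 ones → 0

1010111110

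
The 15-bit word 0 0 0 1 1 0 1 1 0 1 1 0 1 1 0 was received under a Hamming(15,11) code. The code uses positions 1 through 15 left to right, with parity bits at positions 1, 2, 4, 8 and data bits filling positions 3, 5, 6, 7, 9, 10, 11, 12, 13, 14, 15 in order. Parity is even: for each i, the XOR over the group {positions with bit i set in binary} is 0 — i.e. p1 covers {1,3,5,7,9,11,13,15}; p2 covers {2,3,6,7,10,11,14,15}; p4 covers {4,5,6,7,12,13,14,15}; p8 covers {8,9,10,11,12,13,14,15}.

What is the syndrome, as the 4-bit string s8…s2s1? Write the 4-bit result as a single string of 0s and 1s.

1100

s1 (pos 1,3,5,7,9,11,13,15): 0⊕0⊕1⊕1⊕0⊕1⊕1⊕0 = 0
s2 (pos 2,3,6,7,10,11,14,15): 0⊕0⊕0⊕1⊕1⊕1⊕1⊕0 = 0
s4 (pos 4,5,6,7,12,13,14,15): 1⊕1⊕0⊕1⊕0⊕1⊕1⊕0 = 1
s8 (pos 8,9,10,11,12,13,14,15): 1⊕0⊕1⊕1⊕0⊕1⊕1⊕0 = 1
Syndrome s8…s1 = 1100 → error at position 12.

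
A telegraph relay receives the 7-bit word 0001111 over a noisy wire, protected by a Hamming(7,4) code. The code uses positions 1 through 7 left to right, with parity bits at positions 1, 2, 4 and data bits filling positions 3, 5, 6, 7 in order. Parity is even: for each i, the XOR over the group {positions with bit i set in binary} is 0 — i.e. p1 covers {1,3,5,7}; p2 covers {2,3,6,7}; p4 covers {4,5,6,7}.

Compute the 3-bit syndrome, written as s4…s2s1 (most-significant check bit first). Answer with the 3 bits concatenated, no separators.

s1 (pos 1,3,5,7): 0⊕0⊕1⊕1 = 0
s2 (pos 2,3,6,7): 0⊕0⊕1⊕1 = 0
s4 (pos 4,5,6,7): 1⊕1⊕1⊕1 = 0
Syndrome s4…s1 = 000 → no error.

000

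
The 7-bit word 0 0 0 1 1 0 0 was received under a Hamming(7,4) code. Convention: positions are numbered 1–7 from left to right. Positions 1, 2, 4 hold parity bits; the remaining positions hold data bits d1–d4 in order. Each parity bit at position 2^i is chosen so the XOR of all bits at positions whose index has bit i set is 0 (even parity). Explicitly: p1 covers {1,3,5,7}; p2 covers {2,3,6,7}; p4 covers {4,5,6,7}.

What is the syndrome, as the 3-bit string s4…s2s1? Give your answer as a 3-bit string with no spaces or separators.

001

s1 (pos 1,3,5,7): 0⊕0⊕1⊕0 = 1
s2 (pos 2,3,6,7): 0⊕0⊕0⊕0 = 0
s4 (pos 4,5,6,7): 1⊕1⊕0⊕0 = 0
Syndrome s4…s1 = 001 → error at position 1.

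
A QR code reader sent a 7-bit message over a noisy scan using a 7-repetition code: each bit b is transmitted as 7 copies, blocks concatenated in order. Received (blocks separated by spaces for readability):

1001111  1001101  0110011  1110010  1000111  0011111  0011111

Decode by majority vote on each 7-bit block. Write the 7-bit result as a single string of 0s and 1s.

1111111

Block 1 (1001111): 5 ones → 1
Block 2 (1001101): 4 ones → 1
Block 3 (0110011): 4 ones → 1
Block 4 (1110010): 4 ones → 1
Block 5 (1000111): 4 ones → 1
Block 6 (0011111): 5 ones → 1
Block 7 (0011111): 5 ones → 1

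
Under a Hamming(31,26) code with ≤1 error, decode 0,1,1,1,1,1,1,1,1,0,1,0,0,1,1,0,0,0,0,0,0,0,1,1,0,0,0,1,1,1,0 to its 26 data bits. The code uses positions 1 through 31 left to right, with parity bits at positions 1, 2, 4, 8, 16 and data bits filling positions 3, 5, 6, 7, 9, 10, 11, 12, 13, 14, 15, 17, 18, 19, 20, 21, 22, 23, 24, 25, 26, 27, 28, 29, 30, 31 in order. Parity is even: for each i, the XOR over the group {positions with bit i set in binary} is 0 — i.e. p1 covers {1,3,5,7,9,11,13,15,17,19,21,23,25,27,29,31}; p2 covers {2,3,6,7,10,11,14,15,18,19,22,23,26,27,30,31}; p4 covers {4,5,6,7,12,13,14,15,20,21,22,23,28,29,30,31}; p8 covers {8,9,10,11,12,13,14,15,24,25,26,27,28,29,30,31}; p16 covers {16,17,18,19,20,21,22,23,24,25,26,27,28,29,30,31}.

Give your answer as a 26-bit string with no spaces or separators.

11111010011000000110101110

s1 (pos 1,3,5,7,9,11,13,15,17,19,21,23,25,27,29,31): 0⊕1⊕1⊕1⊕1⊕1⊕0⊕1⊕0⊕0⊕0⊕1⊕0⊕0⊕1⊕0 = 0
s2 (pos 2,3,6,7,10,11,14,15,18,19,22,23,26,27,30,31): 1⊕1⊕1⊕1⊕0⊕1⊕1⊕1⊕0⊕0⊕0⊕1⊕0⊕0⊕1⊕0 = 1
s4 (pos 4,5,6,7,12,13,14,15,20,21,22,23,28,29,30,31): 1⊕1⊕1⊕1⊕0⊕0⊕1⊕1⊕0⊕0⊕0⊕1⊕1⊕1⊕1⊕0 = 0
s8 (pos 8,9,10,11,12,13,14,15,24,25,26,27,28,29,30,31): 1⊕1⊕0⊕1⊕0⊕0⊕1⊕1⊕1⊕0⊕0⊕0⊕1⊕1⊕1⊕0 = 1
s16 (pos 16,17,18,19,20,21,22,23,24,25,26,27,28,29,30,31): 0⊕0⊕0⊕0⊕0⊕0⊕0⊕1⊕1⊕0⊕0⊕0⊕1⊕1⊕1⊕0 = 1
Syndrome s16…s1 = 11010 → error at position 26.
Flip position 26: 0111111110100110000000110001110 → 0111111110100110000000110101110
Read data bits from positions 3,5,6,7,9,10,11,12,13,14,15,17,18,19,20,21,22,23,24,25,26,27,28,29,30,31: 11111010011000000110101110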